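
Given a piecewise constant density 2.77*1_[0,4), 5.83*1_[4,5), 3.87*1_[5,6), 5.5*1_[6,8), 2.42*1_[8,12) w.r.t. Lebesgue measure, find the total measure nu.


Integrate each piece of the Radon-Nikodym derivative:
Step 1: integral_0^4 2.77 dx = 2.77*(4-0) = 2.77*4 = 11.08
Step 2: integral_4^5 5.83 dx = 5.83*(5-4) = 5.83*1 = 5.83
Step 3: integral_5^6 3.87 dx = 3.87*(6-5) = 3.87*1 = 3.87
Step 4: integral_6^8 5.5 dx = 5.5*(8-6) = 5.5*2 = 11
Step 5: integral_8^12 2.42 dx = 2.42*(12-8) = 2.42*4 = 9.68
Total: 11.08 + 5.83 + 3.87 + 11 + 9.68 = 41.46


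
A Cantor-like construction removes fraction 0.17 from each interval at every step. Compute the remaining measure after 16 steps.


Step 1: At each step, fraction remaining = 1 - 0.17 = 0.83
Step 2: After 16 steps, measure = (0.83)^16
Result = 0.050728


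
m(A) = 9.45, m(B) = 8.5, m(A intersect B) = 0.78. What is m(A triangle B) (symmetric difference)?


m(A Delta B) = m(A) + m(B) - 2*m(A n B)
= 9.45 + 8.5 - 2*0.78
= 9.45 + 8.5 - 1.56
= 16.39


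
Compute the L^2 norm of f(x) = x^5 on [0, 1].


Step 1: ||f||_2 = (integral_0^1 |x^5|^2 dx)^(1/2)
     = (integral_0^1 x^10 dx)^(1/2)
Step 2: integral_0^1 x^10 dx = [x^11/(11)] from 0 to 1 = 1^11/11
     = 1/11 = 0.090909
Step 3: ||f||_2 = (0.090909)^(1/2) = 0.301511


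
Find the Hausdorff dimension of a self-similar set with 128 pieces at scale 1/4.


For a self-similar set with N copies scaled by 1/r:
dim_H = log(N)/log(r) = log(128)/log(4)
= 4.85203/1.386294
= 3.5


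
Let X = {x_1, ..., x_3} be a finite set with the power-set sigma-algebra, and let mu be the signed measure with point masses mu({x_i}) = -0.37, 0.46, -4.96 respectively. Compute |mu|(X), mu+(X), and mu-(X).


Step 1: Every measurable set is a union of atoms (the cells / points), so a Hahn decomposition is
  obtained by grouping atoms by sign: P = union of atoms with mu > 0, N = union of the remaining atoms.
  Atoms in P (indices): 2;  atoms in N (indices): 1, 3
  Positive values: 0.46
  Negative values: -0.37, -4.96
Step 2: mu+(X) = mu(P) = sum of positive atom values = 0.46
Step 3: mu-(X) = -mu(N) = sum of |negative atom values| = 5.33
Step 4: |mu|(X) = mu+(X) + mu-(X) = 0.46 + 5.33 = 5.79


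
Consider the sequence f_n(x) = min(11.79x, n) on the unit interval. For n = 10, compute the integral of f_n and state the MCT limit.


f(x) = 11.79x on [0,1]; f_n(x) = min(11.79x, n). At n = 10:
Step 1: f(x) reaches 10 at x = 10/11.79 = 0.848176
Step 2: integral(f_10) = integral(11.79x, 0, 0.848176) + integral(10, 0.848176, 1)
       = 11.79*0.848176^2/2 + 10*(1 - 0.848176)
       = 4.240882 + 1.518236
       = 5.759118
Step 3: As n -> infinity, f_n increases to f, so by MCT integral(f_n) -> integral(f) = 11.79/2 = 5.895.
Convergence: integral(f_10) = 5.759118 -> 5.895 as n -> infinity


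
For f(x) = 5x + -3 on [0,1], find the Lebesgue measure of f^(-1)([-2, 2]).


f^(-1)([-2, 2]) = {x : -2 <= 5x + -3 <= 2}
Solving: (-2 - -3)/5 <= x <= (2 - -3)/5
= [0.2, 1]
Intersecting with [0,1]: [0.2, 1]
Measure = 1 - 0.2 = 0.8


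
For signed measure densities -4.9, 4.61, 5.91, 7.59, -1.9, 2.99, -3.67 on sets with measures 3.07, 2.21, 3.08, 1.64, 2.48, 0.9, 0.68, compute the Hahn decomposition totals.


Step 1: Compute signed measure on each set:
  Set 1: -4.9 * 3.07 = -15.043
  Set 2: 4.61 * 2.21 = 10.1881
  Set 3: 5.91 * 3.08 = 18.2028
  Set 4: 7.59 * 1.64 = 12.4476
  Set 5: -1.9 * 2.48 = -4.712
  Set 6: 2.99 * 0.9 = 2.691
  Set 7: -3.67 * 0.68 = -2.4956
Step 2: Total signed measure = (-15.043) + (10.1881) + (18.2028) + (12.4476) + (-4.712) + (2.691) + (-2.4956)
     = 21.2789
Step 3: Positive part mu+(X) = sum of positive contributions = 43.5295
Step 4: Negative part mu-(X) = |sum of negative contributions| = 22.2506


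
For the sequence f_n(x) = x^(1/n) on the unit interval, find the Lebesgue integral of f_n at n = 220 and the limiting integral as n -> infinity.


At n = 220: f_220(x) = x^(1/220).
Step 1: integral(x^(1/220), 0, 1) = [x^(1/220+1) / (1/220+1)] from 0 to 1
     = 1 / (1/220 + 1) = 1 / ((220+1)/220) = 220/(220+1)
     = 220/221 = 0.995475
Step 2: As n -> infinity, f_n(x) = x^(1/n) -> 1 for x in (0,1], and f_n is increasing in n.
By MCT, lim_n integral(f_n) = integral(lim_n f_n) = integral(1, 0, 1) = 1.
Step 3: Verify convergence: 220/221 = 0.995475 -> 1


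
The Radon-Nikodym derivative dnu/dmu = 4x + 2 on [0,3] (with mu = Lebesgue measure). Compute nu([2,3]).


nu(A) = integral_A (dnu/dmu) dmu = integral_2^3 (4x + 2) dx
Step 1: Antiderivative F(x) = (4/2)x^2 + 2x
Step 2: F(3) = (4/2)*3^2 + 2*3 = 18 + 6 = 24
Step 3: F(2) = (4/2)*2^2 + 2*2 = 8 + 4 = 12
Step 4: nu([2,3]) = F(3) - F(2) = 24 - 12 = 12


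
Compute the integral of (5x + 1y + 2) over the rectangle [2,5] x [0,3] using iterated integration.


By Fubini, integrate in x first, then y.
Step 1: Fix y, integrate over x in [2,5]:
  integral(5x + 1y + 2, x=2..5)
  = 5*(5^2 - 2^2)/2 + (1y + 2)*(5 - 2)
  = 52.5 + (1y + 2)*3
  = 52.5 + 3y + 6
  = 58.5 + 3y
Step 2: Integrate over y in [0,3]:
  integral(58.5 + 3y, y=0..3)
  = 58.5*3 + 3*(3^2 - 0^2)/2
  = 175.5 + 13.5
  = 189


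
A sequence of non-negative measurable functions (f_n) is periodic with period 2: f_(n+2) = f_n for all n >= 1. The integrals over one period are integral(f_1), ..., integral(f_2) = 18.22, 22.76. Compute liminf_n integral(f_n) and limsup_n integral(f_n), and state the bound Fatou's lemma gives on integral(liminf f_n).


The sequence (integral(f_n)) is periodic with period 2, repeating the values 18.22, 22.76 indefinitely.
Step 1: For a periodic sequence, every tail (a_m, a_(m+1), ...) contains all 2 period values infinitely often.
Step 2: Hence inf of every tail = min of the period values = min(18.22, 22.76) = 18.22.
        liminf_n integral(f_n) = sup over m of (inf of tail from m) = 18.22.
Step 3: Similarly sup of every tail = max of the period values = 22.76.
        limsup_n integral(f_n) = 22.76.
Step 4: Fatou's lemma: integral(liminf_n f_n) <= liminf_n integral(f_n) = 18.22.
        So the integral of the pointwise liminf is at most 18.22.


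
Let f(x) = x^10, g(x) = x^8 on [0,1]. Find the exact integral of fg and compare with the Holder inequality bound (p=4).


Step 1: Exact integral of f*g = integral(x^18, 0, 1) = 1/19
     = 0.052632
Step 2: Holder bound with p=4, q=1.333333:
  ||f||_p = (integral x^40 dx)^(1/4) = (1/41)^(1/4) = 0.395188
  ||g||_q = (integral x^10.666667 dx)^(1/1.333333) = (1/11.666667)^(1/1.333333) = 0.158413
Step 3: Holder bound = ||f||_p * ||g||_q = 0.395188 * 0.158413 = 0.062603
Verification: 0.052632 <= 0.062603 (Holder holds)


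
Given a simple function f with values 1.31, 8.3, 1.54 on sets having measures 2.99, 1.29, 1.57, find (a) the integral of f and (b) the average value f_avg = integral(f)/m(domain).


Step 1: Integral = sum(value_i * measure_i)
= 1.31*2.99 + 8.3*1.29 + 1.54*1.57
= 3.9169 + 10.707 + 2.4178
= 17.0417
Step 2: Total measure of domain = 2.99 + 1.29 + 1.57 = 5.85
Step 3: Average value = 17.0417 / 5.85 = 2.913111


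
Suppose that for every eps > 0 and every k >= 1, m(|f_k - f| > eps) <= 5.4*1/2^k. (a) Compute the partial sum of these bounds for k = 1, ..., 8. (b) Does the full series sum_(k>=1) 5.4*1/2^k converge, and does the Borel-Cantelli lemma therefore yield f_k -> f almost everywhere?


Step 1: List the terms 5.4*1/2^k for k = 1 to 8:
  k=1: 2.7
  k=2: 1.35
  k=3: 0.675
  k=4: 0.3375
  k=5: 0.16875
  k=6: 0.084375
  k=7: 0.042188
  k=8: 0.021094
Step 2: Partial sum = 2.7 + 1.35 + 0.675 + 0.3375 + 0.16875 + 0.084375 + 0.042188 + 0.021094
     = 5.378906
Step 3: The full series sum_(k>=1) 5.4*1/2^k converges (geometric series with ratio 1/2 < 1; a constant multiple of a convergent series converges).
Step 4: Fix eps > 0. Since sum_k m(|f_k - f| > eps) < infinity, the Borel-Cantelli lemma gives
        m(limsup_k {|f_k - f| > eps}) = 0, i.e. for a.e. x, |f_k(x) - f(x)| <= eps for all large k.
        Applying this with eps = 1/j for j = 1, 2, ... and intersecting the countably many full-measure sets,
        for a.e. x we get limsup_k |f_k(x) - f(x)| <= 1/j for every j, hence f_k -> f almost everywhere.
Conclusion: series converges; Borel-Cantelli yields f_k -> f a.e.


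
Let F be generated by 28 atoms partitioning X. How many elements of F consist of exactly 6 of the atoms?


Each element of F is a union of some subset of the 28 atoms.
Elements that are unions of exactly 6 atoms correspond to 6-element subsets of the 28 atoms.
Count = C(28, 6) = 28! / (6! * 22!) = 376740.


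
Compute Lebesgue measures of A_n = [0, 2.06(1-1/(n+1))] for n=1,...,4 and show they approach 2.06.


By continuity of measure from below: if A_n increases to A, then m(A_n) -> m(A).
Here A = [0, 2.06], so m(A) = 2.06
Step 1: a_1 = 2.06*(1 - 1/2) = 1.03, m(A_1) = 1.03
Step 2: a_2 = 2.06*(1 - 1/3) = 1.3733, m(A_2) = 1.3733
Step 3: a_3 = 2.06*(1 - 1/4) = 1.545, m(A_3) = 1.545
Step 4: a_4 = 2.06*(1 - 1/5) = 1.648, m(A_4) = 1.648
Limit: m(A_n) -> m([0,2.06]) = 2.06


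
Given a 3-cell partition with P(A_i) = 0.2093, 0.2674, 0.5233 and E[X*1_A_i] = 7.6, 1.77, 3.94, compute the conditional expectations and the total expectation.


For each cell A_i: E[X|A_i] = E[X*1_A_i] / P(A_i)
Step 1: E[X|A_1] = 7.6 / 0.2093 = 36.311515
Step 2: E[X|A_2] = 1.77 / 0.2674 = 6.619297
Step 3: E[X|A_3] = 3.94 / 0.5233 = 7.529142
Verification: E[X] = sum E[X*1_A_i] = 7.6 + 1.77 + 3.94 = 13.31


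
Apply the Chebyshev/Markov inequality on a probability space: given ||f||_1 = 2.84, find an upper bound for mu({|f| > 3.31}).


Chebyshev/Markov inequality: mu(|f| > eps) <= (||f||_p / eps)^p
Step 1: ||f||_1 / eps = 2.84 / 3.31 = 0.858006
Step 2: Raise to power p = 1:
  (0.858006)^1 = 0.858006
Step 3: Therefore mu(|f| > 3.31) <= 0.858006


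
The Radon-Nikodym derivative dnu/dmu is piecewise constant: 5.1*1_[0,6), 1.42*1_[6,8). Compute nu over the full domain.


Integrate each piece of the Radon-Nikodym derivative:
Step 1: integral_0^6 5.1 dx = 5.1*(6-0) = 5.1*6 = 30.6
Step 2: integral_6^8 1.42 dx = 1.42*(8-6) = 1.42*2 = 2.84
Total: 30.6 + 2.84 = 33.44


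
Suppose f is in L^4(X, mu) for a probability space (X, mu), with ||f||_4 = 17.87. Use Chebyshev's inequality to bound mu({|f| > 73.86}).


Chebyshev/Markov inequality: mu(|f| > eps) <= (||f||_p / eps)^p
Step 1: ||f||_4 / eps = 17.87 / 73.86 = 0.241944
Step 2: Raise to power p = 4:
  (0.241944)^4 = 0.003427
Step 3: Therefore mu(|f| > 73.86) <= 0.003427


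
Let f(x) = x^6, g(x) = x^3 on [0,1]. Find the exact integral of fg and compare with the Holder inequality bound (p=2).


Step 1: Exact integral of f*g = integral(x^9, 0, 1) = 1/10
     = 0.1
Step 2: Holder bound with p=2, q=2:
  ||f||_p = (integral x^12 dx)^(1/2) = (1/13)^(1/2) = 0.27735
  ||g||_q = (integral x^6 dx)^(1/2) = (1/7)^(1/2) = 0.377964
Step 3: Holder bound = ||f||_p * ||g||_q = 0.27735 * 0.377964 = 0.104828
Verification: 0.1 <= 0.104828 (Holder holds)


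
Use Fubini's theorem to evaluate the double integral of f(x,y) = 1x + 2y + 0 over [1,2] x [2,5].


By Fubini, integrate in x first, then y.
Step 1: Fix y, integrate over x in [1,2]:
  integral(1x + 2y + 0, x=1..2)
  = 1*(2^2 - 1^2)/2 + (2y + 0)*(2 - 1)
  = 1.5 + (2y + 0)*1
  = 1.5 + 2y + 0
  = 1.5 + 2y
Step 2: Integrate over y in [2,5]:
  integral(1.5 + 2y, y=2..5)
  = 1.5*3 + 2*(5^2 - 2^2)/2
  = 4.5 + 21
  = 25.5


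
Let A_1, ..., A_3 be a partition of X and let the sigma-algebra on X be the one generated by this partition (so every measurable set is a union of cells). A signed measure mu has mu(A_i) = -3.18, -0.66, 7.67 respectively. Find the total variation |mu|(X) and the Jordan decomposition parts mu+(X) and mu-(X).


Step 1: Every measurable set is a union of atoms (the cells / points), so a Hahn decomposition is
  obtained by grouping atoms by sign: P = union of atoms with mu > 0, N = union of the remaining atoms.
  Atoms in P (indices): 3;  atoms in N (indices): 1, 2
  Positive values: 7.67
  Negative values: -3.18, -0.66
Step 2: mu+(X) = mu(P) = sum of positive atom values = 7.67
Step 3: mu-(X) = -mu(N) = sum of |negative atom values| = 3.84
Step 4: |mu|(X) = mu+(X) + mu-(X) = 7.67 + 3.84 = 11.51


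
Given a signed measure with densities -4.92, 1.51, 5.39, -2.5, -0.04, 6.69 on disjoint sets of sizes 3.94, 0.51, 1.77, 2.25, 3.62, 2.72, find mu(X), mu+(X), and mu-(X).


Step 1: Compute signed measure on each set:
  Set 1: -4.92 * 3.94 = -19.3848
  Set 2: 1.51 * 0.51 = 0.7701
  Set 3: 5.39 * 1.77 = 9.5403
  Set 4: -2.5 * 2.25 = -5.625
  Set 5: -0.04 * 3.62 = -0.1448
  Set 6: 6.69 * 2.72 = 18.1968
Step 2: Total signed measure = (-19.3848) + (0.7701) + (9.5403) + (-5.625) + (-0.1448) + (18.1968)
     = 3.3526
Step 3: Positive part mu+(X) = sum of positive contributions = 28.5072
Step 4: Negative part mu-(X) = |sum of negative contributions| = 25.1546


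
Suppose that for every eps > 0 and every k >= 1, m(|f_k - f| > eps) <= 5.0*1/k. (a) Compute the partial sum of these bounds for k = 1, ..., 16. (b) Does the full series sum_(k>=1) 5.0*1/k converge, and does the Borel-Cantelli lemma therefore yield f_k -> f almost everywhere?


Step 1: List the terms 5.0*1/k for k = 1 to 16:
  k=1: 5
  k=2: 2.5
  k=3: 1.666667
  k=4: 1.25
  k=5: 1
  k=6: 0.833333
  k=7: 0.714286
  k=8: 0.625
  k=9: 0.555556
  k=10: 0.5
  k=11: 0.454545
  k=12: 0.416667
  k=13: 0.384615
  k=14: 0.357143
  k=15: 0.333333
  k=16: 0.3125
Step 2: Partial sum = 5 + 2.5 + 1.666667 + 1.25 + 1 + 0.833333 + 0.714286 + 0.625 + 0.555556 + 0.5 + 0.454545 + 0.416667 + 0.384615 + 0.357143 + 0.333333 + 0.3125
     = 16.903645
Step 3: The full series sum_(k>=1) 5.0*1/k diverges (harmonic series, p = 1; a nonzero constant multiple of a divergent series diverges).
Step 4: The (first) Borel-Cantelli lemma requires a summable sequence of measures, so it does not apply here;
        from this bound alone no conclusion about a.e. convergence can be drawn (convergence in measure still
        gives an a.e.-convergent subsequence, but not a.e. convergence of the whole sequence).
Conclusion: series diverges; Borel-Cantelli is inconclusive about a.e. convergence of f_k.


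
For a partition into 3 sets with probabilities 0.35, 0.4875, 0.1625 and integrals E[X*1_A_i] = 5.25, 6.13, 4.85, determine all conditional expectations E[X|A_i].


For each cell A_i: E[X|A_i] = E[X*1_A_i] / P(A_i)
Step 1: E[X|A_1] = 5.25 / 0.35 = 15
Step 2: E[X|A_2] = 6.13 / 0.4875 = 12.574359
Step 3: E[X|A_3] = 4.85 / 0.1625 = 29.846154
Verification: E[X] = sum E[X*1_A_i] = 5.25 + 6.13 + 4.85 = 16.23


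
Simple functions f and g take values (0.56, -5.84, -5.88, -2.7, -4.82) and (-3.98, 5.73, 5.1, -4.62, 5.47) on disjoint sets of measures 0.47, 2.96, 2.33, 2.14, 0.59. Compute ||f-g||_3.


Step 1: Compute differences f_i - g_i:
  0.56 - -3.98 = 4.54
  -5.84 - 5.73 = -11.57
  -5.88 - 5.1 = -10.98
  -2.7 - -4.62 = 1.92
  -4.82 - 5.47 = -10.29
Step 2: Compute |diff|^3 * measure for each set:
  |4.54|^3 * 0.47 = 93.576664 * 0.47 = 43.981032
  |-11.57|^3 * 2.96 = 1548.816893 * 2.96 = 4584.498003
  |-10.98|^3 * 2.33 = 1323.753192 * 2.33 = 3084.344937
  |1.92|^3 * 2.14 = 7.077888 * 2.14 = 15.14668
  |-10.29|^3 * 0.59 = 1089.547389 * 0.59 = 642.83296
Step 3: Sum = 8370.803613
Step 4: ||f-g||_3 = (8370.803613)^(1/3) = 20.304348


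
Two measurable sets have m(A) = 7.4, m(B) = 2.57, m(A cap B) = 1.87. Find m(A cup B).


By inclusion-exclusion: m(A u B) = m(A) + m(B) - m(A n B)
= 7.4 + 2.57 - 1.87
= 8.1


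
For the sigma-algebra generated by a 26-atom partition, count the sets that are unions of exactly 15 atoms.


Each element of F is a union of some subset of the 26 atoms.
Elements that are unions of exactly 15 atoms correspond to 15-element subsets of the 26 atoms.
Count = C(26, 15) = 26! / (15! * 11!) = 7726160.


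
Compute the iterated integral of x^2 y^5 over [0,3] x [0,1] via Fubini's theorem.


By Fubini's theorem, the double integral factors as a product of single integrals:
Step 1: integral_0^3 x^2 dx = [x^3/3] from 0 to 3
     = 3^3/3 = 9
Step 2: integral_0^1 y^5 dy = [y^6/6] from 0 to 1
     = 1^6/6 = 0.166667
Step 3: Double integral = 9 * 0.166667 = 1.5


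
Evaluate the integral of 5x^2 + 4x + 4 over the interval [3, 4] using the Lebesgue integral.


The Lebesgue integral of a Riemann-integrable function agrees with the Riemann integral.
Antiderivative F(x) = (5/3)x^3 + (4/2)x^2 + 4x
F(4) = (5/3)*4^3 + (4/2)*4^2 + 4*4
     = (5/3)*64 + (4/2)*16 + 4*4
     = 106.666667 + 32 + 16
     = 154.666667
F(3) = 75
Integral = F(4) - F(3) = 154.666667 - 75 = 79.666667


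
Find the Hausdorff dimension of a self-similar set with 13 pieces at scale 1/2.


For a self-similar set with N copies scaled by 1/r:
dim_H = log(N)/log(r) = log(13)/log(2)
= 2.564949/0.693147
= 3.70044


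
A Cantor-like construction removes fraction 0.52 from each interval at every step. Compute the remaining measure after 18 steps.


Step 1: At each step, fraction remaining = 1 - 0.52 = 0.48
Step 2: After 18 steps, measure = (0.48)^18
Result = 1.829542e-06


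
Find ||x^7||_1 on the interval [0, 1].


Step 1: ||f||_1 = (integral_0^1 |x^7|^1 dx)^(1/1)
     = (integral_0^1 x^7 dx)^(1/1)
Step 2: integral_0^1 x^7 dx = [x^8/(8)] from 0 to 1 = 1^8/8
     = 1/8 = 0.125
Step 3: ||f||_1 = (0.125)^(1/1) = 0.125


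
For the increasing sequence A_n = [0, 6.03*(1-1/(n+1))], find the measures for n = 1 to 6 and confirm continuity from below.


By continuity of measure from below: if A_n increases to A, then m(A_n) -> m(A).
Here A = [0, 6.03], so m(A) = 6.03
Step 1: a_1 = 6.03*(1 - 1/2) = 3.015, m(A_1) = 3.015
Step 2: a_2 = 6.03*(1 - 1/3) = 4.02, m(A_2) = 4.02
Step 3: a_3 = 6.03*(1 - 1/4) = 4.5225, m(A_3) = 4.5225
Step 4: a_4 = 6.03*(1 - 1/5) = 4.824, m(A_4) = 4.824
Step 5: a_5 = 6.03*(1 - 1/6) = 5.025, m(A_5) = 5.025
Step 6: a_6 = 6.03*(1 - 1/7) = 5.1686, m(A_6) = 5.1686
Limit: m(A_n) -> m([0,6.03]) = 6.03


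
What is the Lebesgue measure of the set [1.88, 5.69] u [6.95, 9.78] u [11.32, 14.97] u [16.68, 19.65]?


For pairwise disjoint intervals, m(union) = sum of lengths.
= (5.69 - 1.88) + (9.78 - 6.95) + (14.97 - 11.32) + (19.65 - 16.68)
= 3.81 + 2.83 + 3.65 + 2.97
= 13.26


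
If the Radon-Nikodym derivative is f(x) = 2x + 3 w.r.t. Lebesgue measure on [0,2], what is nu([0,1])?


nu(A) = integral_A (dnu/dmu) dmu = integral_0^1 (2x + 3) dx
Step 1: Antiderivative F(x) = (2/2)x^2 + 3x
Step 2: F(1) = (2/2)*1^2 + 3*1 = 1 + 3 = 4
Step 3: F(0) = (2/2)*0^2 + 3*0 = 0.0 + 0 = 0.0
Step 4: nu([0,1]) = F(1) - F(0) = 4 - 0.0 = 4


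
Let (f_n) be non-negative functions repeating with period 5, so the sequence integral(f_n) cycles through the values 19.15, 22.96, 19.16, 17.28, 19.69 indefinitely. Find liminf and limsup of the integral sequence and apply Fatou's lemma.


The sequence (integral(f_n)) is periodic with period 5, repeating the values 19.15, 22.96, 19.16, 17.28, 19.69 indefinitely.
Step 1: For a periodic sequence, every tail (a_m, a_(m+1), ...) contains all 5 period values infinitely often.
Step 2: Hence inf of every tail = min of the period values = min(19.15, 22.96, 19.16, 17.28, 19.69) = 17.28.
        liminf_n integral(f_n) = sup over m of (inf of tail from m) = 17.28.
Step 3: Similarly sup of every tail = max of the period values = 22.96.
        limsup_n integral(f_n) = 22.96.
Step 4: Fatou's lemma: integral(liminf_n f_n) <= liminf_n integral(f_n) = 17.28.
        So the integral of the pointwise liminf is at most 17.28.


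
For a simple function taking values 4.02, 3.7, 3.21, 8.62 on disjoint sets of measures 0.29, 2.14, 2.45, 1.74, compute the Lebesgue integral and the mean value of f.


Step 1: Integral = sum(value_i * measure_i)
= 4.02*0.29 + 3.7*2.14 + 3.21*2.45 + 8.62*1.74
= 1.1658 + 7.918 + 7.8645 + 14.9988
= 31.9471
Step 2: Total measure of domain = 0.29 + 2.14 + 2.45 + 1.74 = 6.62
Step 3: Average value = 31.9471 / 6.62 = 4.825846


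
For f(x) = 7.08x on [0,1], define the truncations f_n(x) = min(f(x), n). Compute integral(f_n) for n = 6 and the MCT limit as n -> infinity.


f(x) = 7.08x on [0,1]; f_n(x) = min(7.08x, n). At n = 6:
Step 1: f(x) reaches 6 at x = 6/7.08 = 0.847458
Step 2: integral(f_6) = integral(7.08x, 0, 0.847458) + integral(6, 0.847458, 1)
       = 7.08*0.847458^2/2 + 6*(1 - 0.847458)
       = 2.542373 + 0.915254
       = 3.457627
Step 3: As n -> infinity, f_n increases to f, so by MCT integral(f_n) -> integral(f) = 7.08/2 = 3.54.
Convergence: integral(f_6) = 3.457627 -> 3.54 as n -> infinity


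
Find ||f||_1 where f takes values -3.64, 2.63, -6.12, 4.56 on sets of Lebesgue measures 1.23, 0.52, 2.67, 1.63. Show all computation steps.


Step 1: Compute |f_i|^1 for each value:
  |-3.64|^1 = 3.64
  |2.63|^1 = 2.63
  |-6.12|^1 = 6.12
  |4.56|^1 = 4.56
Step 2: Multiply by measures and sum:
  3.64 * 1.23 = 4.4772
  2.63 * 0.52 = 1.3676
  6.12 * 2.67 = 16.3404
  4.56 * 1.63 = 7.4328
Sum = 4.4772 + 1.3676 + 16.3404 + 7.4328 = 29.618
Step 3: Take the p-th root:
||f||_1 = (29.618)^(1/1) = 29.618


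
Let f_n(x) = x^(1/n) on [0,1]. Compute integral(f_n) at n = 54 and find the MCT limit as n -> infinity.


At n = 54: f_54(x) = x^(1/54).
Step 1: integral(x^(1/54), 0, 1) = [x^(1/54+1) / (1/54+1)] from 0 to 1
     = 1 / (1/54 + 1) = 1 / ((54+1)/54) = 54/(54+1)
     = 54/55 = 0.981818
Step 2: As n -> infinity, f_n(x) = x^(1/n) -> 1 for x in (0,1], and f_n is increasing in n.
By MCT, lim_n integral(f_n) = integral(lim_n f_n) = integral(1, 0, 1) = 1.
Step 3: Verify convergence: 54/55 = 0.981818 -> 1


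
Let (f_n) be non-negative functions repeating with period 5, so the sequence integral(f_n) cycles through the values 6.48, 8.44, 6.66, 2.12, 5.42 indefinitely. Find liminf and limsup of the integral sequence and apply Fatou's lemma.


The sequence (integral(f_n)) is periodic with period 5, repeating the values 6.48, 8.44, 6.66, 2.12, 5.42 indefinitely.
Step 1: For a periodic sequence, every tail (a_m, a_(m+1), ...) contains all 5 period values infinitely often.
Step 2: Hence inf of every tail = min of the period values = min(6.48, 8.44, 6.66, 2.12, 5.42) = 2.12.
        liminf_n integral(f_n) = sup over m of (inf of tail from m) = 2.12.
Step 3: Similarly sup of every tail = max of the period values = 8.44.
        limsup_n integral(f_n) = 8.44.
Step 4: Fatou's lemma: integral(liminf_n f_n) <= liminf_n integral(f_n) = 2.12.
        So the integral of the pointwise liminf is at most 2.12.


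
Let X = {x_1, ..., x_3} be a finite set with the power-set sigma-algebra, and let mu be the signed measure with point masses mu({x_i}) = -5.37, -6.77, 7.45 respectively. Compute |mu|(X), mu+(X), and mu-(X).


Step 1: Every measurable set is a union of atoms (the cells / points), so a Hahn decomposition is
  obtained by grouping atoms by sign: P = union of atoms with mu > 0, N = union of the remaining atoms.
  Atoms in P (indices): 3;  atoms in N (indices): 1, 2
  Positive values: 7.45
  Negative values: -5.37, -6.77
Step 2: mu+(X) = mu(P) = sum of positive atom values = 7.45
Step 3: mu-(X) = -mu(N) = sum of |negative atom values| = 12.14
Step 4: |mu|(X) = mu+(X) + mu-(X) = 7.45 + 12.14 = 19.59


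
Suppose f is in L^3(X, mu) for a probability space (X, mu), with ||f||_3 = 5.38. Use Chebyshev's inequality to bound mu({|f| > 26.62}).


Chebyshev/Markov inequality: mu(|f| > eps) <= (||f||_p / eps)^p
Step 1: ||f||_3 / eps = 5.38 / 26.62 = 0.202104
Step 2: Raise to power p = 3:
  (0.202104)^3 = 0.008255
Step 3: Therefore mu(|f| > 26.62) <= 0.008255


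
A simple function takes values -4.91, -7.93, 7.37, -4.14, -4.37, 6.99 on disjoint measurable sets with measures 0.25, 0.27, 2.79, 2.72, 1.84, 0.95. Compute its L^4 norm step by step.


Step 1: Compute |f_i|^4 for each value:
  |-4.91|^4 = 581.200486
  |-7.93|^4 = 3954.510648
  |7.37|^4 = 2950.325626
  |-4.14|^4 = 293.765888
  |-4.37|^4 = 364.69159
  |6.99|^4 = 2387.309372
Step 2: Multiply by measures and sum:
  581.200486 * 0.25 = 145.300121
  3954.510648 * 0.27 = 1067.717875
  2950.325626 * 2.79 = 8231.408495
  293.765888 * 2.72 = 799.043216
  364.69159 * 1.84 = 671.032525
  2387.309372 * 0.95 = 2267.943903
Sum = 145.300121 + 1067.717875 + 8231.408495 + 799.043216 + 671.032525 + 2267.943903 = 13182.446136
Step 3: Take the p-th root:
||f||_4 = (13182.446136)^(1/4) = 10.715168


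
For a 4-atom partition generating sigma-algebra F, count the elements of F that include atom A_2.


Each element of F is a union of some subset S of the 4 atoms.
The element contains A_2 iff A_2 is in S.
So we count subsets S of {A_1,...,A_4} with A_2 in S: choose freely among the other 3 atoms.
Count = 2^(4-1) = 2^3 = 8.


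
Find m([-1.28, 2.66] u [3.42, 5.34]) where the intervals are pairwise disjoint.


For pairwise disjoint intervals, m(union) = sum of lengths.
= (2.66 - -1.28) + (5.34 - 3.42)
= 3.94 + 1.92
= 5.86


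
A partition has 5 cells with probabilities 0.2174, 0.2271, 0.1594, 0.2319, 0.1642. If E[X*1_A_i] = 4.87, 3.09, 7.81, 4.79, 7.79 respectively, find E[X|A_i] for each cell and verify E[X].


For each cell A_i: E[X|A_i] = E[X*1_A_i] / P(A_i)
Step 1: E[X|A_1] = 4.87 / 0.2174 = 22.401104
Step 2: E[X|A_2] = 3.09 / 0.2271 = 13.606341
Step 3: E[X|A_3] = 7.81 / 0.1594 = 48.996236
Step 4: E[X|A_4] = 4.79 / 0.2319 = 20.655455
Step 5: E[X|A_5] = 7.79 / 0.1642 = 47.442144
Verification: E[X] = sum E[X*1_A_i] = 4.87 + 3.09 + 7.81 + 4.79 + 7.79 = 28.35


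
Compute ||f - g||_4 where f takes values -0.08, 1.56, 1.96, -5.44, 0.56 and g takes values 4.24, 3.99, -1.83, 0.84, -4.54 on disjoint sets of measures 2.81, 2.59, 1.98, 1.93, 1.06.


Step 1: Compute differences f_i - g_i:
  -0.08 - 4.24 = -4.32
  1.56 - 3.99 = -2.43
  1.96 - -1.83 = 3.79
  -5.44 - 0.84 = -6.28
  0.56 - -4.54 = 5.1
Step 2: Compute |diff|^4 * measure for each set:
  |-4.32|^4 * 2.81 = 348.285174 * 2.81 = 978.681338
  |-2.43|^4 * 2.59 = 34.867844 * 2.59 = 90.307716
  |3.79|^4 * 1.98 = 206.327369 * 1.98 = 408.52819
  |-6.28|^4 * 1.93 = 1555.387395 * 1.93 = 3001.897672
  |5.1|^4 * 1.06 = 676.5201 * 1.06 = 717.111306
Step 3: Sum = 5196.526222
Step 4: ||f-g||_4 = (5196.526222)^(1/4) = 8.490403


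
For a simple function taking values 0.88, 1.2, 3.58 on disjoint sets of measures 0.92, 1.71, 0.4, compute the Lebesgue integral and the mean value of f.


Step 1: Integral = sum(value_i * measure_i)
= 0.88*0.92 + 1.2*1.71 + 3.58*0.4
= 0.8096 + 2.052 + 1.432
= 4.2936
Step 2: Total measure of domain = 0.92 + 1.71 + 0.4 = 3.03
Step 3: Average value = 4.2936 / 3.03 = 1.41703


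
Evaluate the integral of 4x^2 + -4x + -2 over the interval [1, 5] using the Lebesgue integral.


The Lebesgue integral of a Riemann-integrable function agrees with the Riemann integral.
Antiderivative F(x) = (4/3)x^3 + (-4/2)x^2 + -2x
F(5) = (4/3)*5^3 + (-4/2)*5^2 + -2*5
     = (4/3)*125 + (-4/2)*25 + -2*5
     = 166.666667 + -50 + -10
     = 106.666667
F(1) = -2.666667
Integral = F(5) - F(1) = 106.666667 - -2.666667 = 109.333333


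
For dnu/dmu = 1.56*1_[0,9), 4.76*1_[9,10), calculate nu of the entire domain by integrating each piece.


Integrate each piece of the Radon-Nikodym derivative:
Step 1: integral_0^9 1.56 dx = 1.56*(9-0) = 1.56*9 = 14.04
Step 2: integral_9^10 4.76 dx = 4.76*(10-9) = 4.76*1 = 4.76
Total: 14.04 + 4.76 = 18.8


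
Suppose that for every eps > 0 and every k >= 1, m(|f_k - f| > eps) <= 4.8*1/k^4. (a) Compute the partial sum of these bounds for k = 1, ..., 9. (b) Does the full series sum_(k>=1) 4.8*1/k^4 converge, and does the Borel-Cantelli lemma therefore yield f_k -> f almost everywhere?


Step 1: List the terms 4.8*1/k^4 for k = 1 to 9:
  k=1: 4.8
  k=2: 0.3
  k=3: 0.059259
  k=4: 0.01875
  k=5: 0.00768
  k=6: 0.003704
  k=7: 0.001999
  k=8: 0.001172
  k=9: 7.315958e-04
Step 2: Partial sum = 4.8 + 0.3 + 0.059259 + 0.01875 + 0.00768 + 0.003704 + 0.001999 + 0.001172 + 7.315958e-04
     = 5.193296
Step 3: The full series sum_(k>=1) 4.8*1/k^4 converges (p-series with p = 4 > 1; a constant multiple of a convergent series converges).
Step 4: Fix eps > 0. Since sum_k m(|f_k - f| > eps) < infinity, the Borel-Cantelli lemma gives
        m(limsup_k {|f_k - f| > eps}) = 0, i.e. for a.e. x, |f_k(x) - f(x)| <= eps for all large k.
        Applying this with eps = 1/j for j = 1, 2, ... and intersecting the countably many full-measure sets,
        for a.e. x we get limsup_k |f_k(x) - f(x)| <= 1/j for every j, hence f_k -> f almost everywhere.
Conclusion: series converges; Borel-Cantelli yields f_k -> f a.e.


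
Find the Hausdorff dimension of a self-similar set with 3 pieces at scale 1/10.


For a self-similar set with N copies scaled by 1/r:
dim_H = log(N)/log(r) = log(3)/log(10)
= 1.098612/2.302585
= 0.477121


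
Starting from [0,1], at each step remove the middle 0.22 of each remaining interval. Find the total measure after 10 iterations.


Step 1: At each step, fraction remaining = 1 - 0.22 = 0.78
Step 2: After 10 steps, measure = (0.78)^10
Result = 0.083358


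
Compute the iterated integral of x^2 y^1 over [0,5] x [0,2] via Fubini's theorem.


By Fubini's theorem, the double integral factors as a product of single integrals:
Step 1: integral_0^5 x^2 dx = [x^3/3] from 0 to 5
     = 5^3/3 = 41.666667
Step 2: integral_0^2 y^1 dy = [y^2/2] from 0 to 2
     = 2^2/2 = 2
Step 3: Double integral = 41.666667 * 2 = 83.333333


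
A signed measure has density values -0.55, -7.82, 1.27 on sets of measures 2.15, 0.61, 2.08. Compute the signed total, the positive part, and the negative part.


Step 1: Compute signed measure on each set:
  Set 1: -0.55 * 2.15 = -1.1825
  Set 2: -7.82 * 0.61 = -4.7702
  Set 3: 1.27 * 2.08 = 2.6416
Step 2: Total signed measure = (-1.1825) + (-4.7702) + (2.6416)
     = -3.3111
Step 3: Positive part mu+(X) = sum of positive contributions = 2.6416
Step 4: Negative part mu-(X) = |sum of negative contributions| = 5.9527


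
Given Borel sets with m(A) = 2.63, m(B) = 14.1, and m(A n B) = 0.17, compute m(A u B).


By inclusion-exclusion: m(A u B) = m(A) + m(B) - m(A n B)
= 2.63 + 14.1 - 0.17
= 16.56


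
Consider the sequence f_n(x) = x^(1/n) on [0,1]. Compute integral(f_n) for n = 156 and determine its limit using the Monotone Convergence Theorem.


At n = 156: f_156(x) = x^(1/156).
Step 1: integral(x^(1/156), 0, 1) = [x^(1/156+1) / (1/156+1)] from 0 to 1
     = 1 / (1/156 + 1) = 1 / ((156+1)/156) = 156/(156+1)
     = 156/157 = 0.993631
Step 2: As n -> infinity, f_n(x) = x^(1/n) -> 1 for x in (0,1], and f_n is increasing in n.
By MCT, lim_n integral(f_n) = integral(lim_n f_n) = integral(1, 0, 1) = 1.
Step 3: Verify convergence: 156/157 = 0.993631 -> 1


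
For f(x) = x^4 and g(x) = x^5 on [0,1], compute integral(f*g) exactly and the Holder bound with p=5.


Step 1: Exact integral of f*g = integral(x^9, 0, 1) = 1/10
     = 0.1
Step 2: Holder bound with p=5, q=1.25:
  ||f||_p = (integral x^20 dx)^(1/5) = (1/21)^(1/5) = 0.543946
  ||g||_q = (integral x^6.25 dx)^(1/1.25) = (1/7.25)^(1/1.25) = 0.204989
Step 3: Holder bound = ||f||_p * ||g||_q = 0.543946 * 0.204989 = 0.111503
Verification: 0.1 <= 0.111503 (Holder holds)


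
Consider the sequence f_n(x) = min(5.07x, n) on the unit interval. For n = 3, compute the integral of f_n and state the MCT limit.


f(x) = 5.07x on [0,1]; f_n(x) = min(5.07x, n). At n = 3:
Step 1: f(x) reaches 3 at x = 3/5.07 = 0.591716
Step 2: integral(f_3) = integral(5.07x, 0, 0.591716) + integral(3, 0.591716, 1)
       = 5.07*0.591716^2/2 + 3*(1 - 0.591716)
       = 0.887574 + 1.224852
       = 2.112426
Step 3: As n -> infinity, f_n increases to f, so by MCT integral(f_n) -> integral(f) = 5.07/2 = 2.535.
Convergence: integral(f_3) = 2.112426 -> 2.535 as n -> infinity


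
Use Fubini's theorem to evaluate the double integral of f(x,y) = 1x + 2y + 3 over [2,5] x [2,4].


By Fubini, integrate in x first, then y.
Step 1: Fix y, integrate over x in [2,5]:
  integral(1x + 2y + 3, x=2..5)
  = 1*(5^2 - 2^2)/2 + (2y + 3)*(5 - 2)
  = 10.5 + (2y + 3)*3
  = 10.5 + 6y + 9
  = 19.5 + 6y
Step 2: Integrate over y in [2,4]:
  integral(19.5 + 6y, y=2..4)
  = 19.5*2 + 6*(4^2 - 2^2)/2
  = 39 + 36
  = 75


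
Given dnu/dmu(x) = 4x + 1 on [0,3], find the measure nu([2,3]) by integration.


nu(A) = integral_A (dnu/dmu) dmu = integral_2^3 (4x + 1) dx
Step 1: Antiderivative F(x) = (4/2)x^2 + 1x
Step 2: F(3) = (4/2)*3^2 + 1*3 = 18 + 3 = 21
Step 3: F(2) = (4/2)*2^2 + 1*2 = 8 + 2 = 10
Step 4: nu([2,3]) = F(3) - F(2) = 21 - 10 = 11


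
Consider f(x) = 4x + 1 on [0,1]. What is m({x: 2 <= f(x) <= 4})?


f^(-1)([2, 4]) = {x : 2 <= 4x + 1 <= 4}
Solving: (2 - 1)/4 <= x <= (4 - 1)/4
= [0.25, 0.75]
Intersecting with [0,1]: [0.25, 0.75]
Measure = 0.75 - 0.25 = 0.5


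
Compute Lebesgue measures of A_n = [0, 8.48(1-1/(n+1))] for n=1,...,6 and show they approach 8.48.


By continuity of measure from below: if A_n increases to A, then m(A_n) -> m(A).
Here A = [0, 8.48], so m(A) = 8.48
Step 1: a_1 = 8.48*(1 - 1/2) = 4.24, m(A_1) = 4.24
Step 2: a_2 = 8.48*(1 - 1/3) = 5.6533, m(A_2) = 5.6533
Step 3: a_3 = 8.48*(1 - 1/4) = 6.36, m(A_3) = 6.36
Step 4: a_4 = 8.48*(1 - 1/5) = 6.784, m(A_4) = 6.784
Step 5: a_5 = 8.48*(1 - 1/6) = 7.0667, m(A_5) = 7.0667
Step 6: a_6 = 8.48*(1 - 1/7) = 7.2686, m(A_6) = 7.2686
Limit: m(A_n) -> m([0,8.48]) = 8.48


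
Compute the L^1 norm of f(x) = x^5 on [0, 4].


Step 1: ||f||_1 = (integral_0^4 |x^5|^1 dx)^(1/1)
     = (integral_0^4 x^5 dx)^(1/1)
Step 2: integral_0^4 x^5 dx = [x^6/(6)] from 0 to 4 = 4^6/6
     = 4096/6 = 682.666667
Step 3: ||f||_1 = (682.666667)^(1/1) = 682.666667


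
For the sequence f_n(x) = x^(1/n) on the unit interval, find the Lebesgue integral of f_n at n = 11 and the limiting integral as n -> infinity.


At n = 11: f_11(x) = x^(1/11).
Step 1: integral(x^(1/11), 0, 1) = [x^(1/11+1) / (1/11+1)] from 0 to 1
     = 1 / (1/11 + 1) = 1 / ((11+1)/11) = 11/(11+1)
     = 11/12 = 0.916667
Step 2: As n -> infinity, f_n(x) = x^(1/n) -> 1 for x in (0,1], and f_n is increasing in n.
By MCT, lim_n integral(f_n) = integral(lim_n f_n) = integral(1, 0, 1) = 1.
Step 3: Verify convergence: 11/12 = 0.916667 -> 1


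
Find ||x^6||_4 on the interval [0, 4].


Step 1: ||f||_4 = (integral_0^4 |x^6|^4 dx)^(1/4)
     = (integral_0^4 x^24 dx)^(1/4)
Step 2: integral_0^4 x^24 dx = [x^25/(25)] from 0 to 4 = 4^25/25
     = 1125899906842624/25 = 4.503600e+13
Step 3: ||f||_4 = (4.503600e+13)^(1/4) = 2590.537859


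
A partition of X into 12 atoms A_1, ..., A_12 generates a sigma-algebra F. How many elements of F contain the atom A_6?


Each element of F is a union of some subset S of the 12 atoms.
The element contains A_6 iff A_6 is in S.
So we count subsets S of {A_1,...,A_12} with A_6 in S: choose freely among the other 11 atoms.
Count = 2^(12-1) = 2^11 = 2048.


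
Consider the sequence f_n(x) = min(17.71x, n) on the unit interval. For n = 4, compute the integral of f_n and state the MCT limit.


f(x) = 17.71x on [0,1]; f_n(x) = min(17.71x, n). At n = 4:
Step 1: f(x) reaches 4 at x = 4/17.71 = 0.225861
Step 2: integral(f_4) = integral(17.71x, 0, 0.225861) + integral(4, 0.225861, 1)
       = 17.71*0.225861^2/2 + 4*(1 - 0.225861)
       = 0.451722 + 3.096556
       = 3.548278
Step 3: As n -> infinity, f_n increases to f, so by MCT integral(f_n) -> integral(f) = 17.71/2 = 8.855.
Convergence: integral(f_4) = 3.548278 -> 8.855 as n -> infinity


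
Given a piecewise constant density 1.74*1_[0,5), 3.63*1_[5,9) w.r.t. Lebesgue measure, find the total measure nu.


Integrate each piece of the Radon-Nikodym derivative:
Step 1: integral_0^5 1.74 dx = 1.74*(5-0) = 1.74*5 = 8.7
Step 2: integral_5^9 3.63 dx = 3.63*(9-5) = 3.63*4 = 14.52
Total: 8.7 + 14.52 = 23.22


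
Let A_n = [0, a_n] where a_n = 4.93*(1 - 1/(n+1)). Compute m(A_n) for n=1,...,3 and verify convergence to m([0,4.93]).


By continuity of measure from below: if A_n increases to A, then m(A_n) -> m(A).
Here A = [0, 4.93], so m(A) = 4.93
Step 1: a_1 = 4.93*(1 - 1/2) = 2.465, m(A_1) = 2.465
Step 2: a_2 = 4.93*(1 - 1/3) = 3.2867, m(A_2) = 3.2867
Step 3: a_3 = 4.93*(1 - 1/4) = 3.6975, m(A_3) = 3.6975
Limit: m(A_n) -> m([0,4.93]) = 4.93


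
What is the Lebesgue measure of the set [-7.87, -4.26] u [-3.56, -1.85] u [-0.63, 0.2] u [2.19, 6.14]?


For pairwise disjoint intervals, m(union) = sum of lengths.
= (-4.26 - -7.87) + (-1.85 - -3.56) + (0.2 - -0.63) + (6.14 - 2.19)
= 3.61 + 1.71 + 0.83 + 3.95
= 10.1


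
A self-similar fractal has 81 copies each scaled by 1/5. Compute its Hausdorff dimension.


For a self-similar set with N copies scaled by 1/r:
dim_H = log(N)/log(r) = log(81)/log(5)
= 4.394449/1.609438
= 2.730425


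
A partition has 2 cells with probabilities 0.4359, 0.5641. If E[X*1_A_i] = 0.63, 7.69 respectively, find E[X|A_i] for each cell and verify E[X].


For each cell A_i: E[X|A_i] = E[X*1_A_i] / P(A_i)
Step 1: E[X|A_1] = 0.63 / 0.4359 = 1.445286
Step 2: E[X|A_2] = 7.69 / 0.5641 = 13.632335
Verification: E[X] = sum E[X*1_A_i] = 0.63 + 7.69 = 8.32


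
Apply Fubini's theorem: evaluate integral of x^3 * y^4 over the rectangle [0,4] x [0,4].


By Fubini's theorem, the double integral factors as a product of single integrals:
Step 1: integral_0^4 x^3 dx = [x^4/4] from 0 to 4
     = 4^4/4 = 64
Step 2: integral_0^4 y^4 dy = [y^5/5] from 0 to 4
     = 4^5/5 = 204.8
Step 3: Double integral = 64 * 204.8 = 13107.2


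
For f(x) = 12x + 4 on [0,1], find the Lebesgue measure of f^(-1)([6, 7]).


f^(-1)([6, 7]) = {x : 6 <= 12x + 4 <= 7}
Solving: (6 - 4)/12 <= x <= (7 - 4)/12
= [0.166667, 0.25]
Intersecting with [0,1]: [0.166667, 0.25]
Measure = 0.25 - 0.166667 = 0.083333


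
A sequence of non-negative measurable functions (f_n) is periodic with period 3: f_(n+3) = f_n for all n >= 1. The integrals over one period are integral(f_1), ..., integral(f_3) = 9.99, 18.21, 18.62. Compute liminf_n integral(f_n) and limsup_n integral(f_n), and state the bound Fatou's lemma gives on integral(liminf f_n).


The sequence (integral(f_n)) is periodic with period 3, repeating the values 9.99, 18.21, 18.62 indefinitely.
Step 1: For a periodic sequence, every tail (a_m, a_(m+1), ...) contains all 3 period values infinitely often.
Step 2: Hence inf of every tail = min of the period values = min(9.99, 18.21, 18.62) = 9.99.
        liminf_n integral(f_n) = sup over m of (inf of tail from m) = 9.99.
Step 3: Similarly sup of every tail = max of the period values = 18.62.
        limsup_n integral(f_n) = 18.62.
Step 4: Fatou's lemma: integral(liminf_n f_n) <= liminf_n integral(f_n) = 9.99.
        So the integral of the pointwise liminf is at most 9.99.


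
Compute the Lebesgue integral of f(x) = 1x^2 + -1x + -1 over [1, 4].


The Lebesgue integral of a Riemann-integrable function agrees with the Riemann integral.
Antiderivative F(x) = (1/3)x^3 + (-1/2)x^2 + -1x
F(4) = (1/3)*4^3 + (-1/2)*4^2 + -1*4
     = (1/3)*64 + (-1/2)*16 + -1*4
     = 21.333333 + -8 + -4
     = 9.333333
F(1) = -1.166667
Integral = F(4) - F(1) = 9.333333 - -1.166667 = 10.5


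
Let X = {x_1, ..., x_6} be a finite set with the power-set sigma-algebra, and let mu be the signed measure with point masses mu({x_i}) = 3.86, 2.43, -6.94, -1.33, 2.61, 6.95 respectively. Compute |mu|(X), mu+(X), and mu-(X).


Step 1: Every measurable set is a union of atoms (the cells / points), so a Hahn decomposition is
  obtained by grouping atoms by sign: P = union of atoms with mu > 0, N = union of the remaining atoms.
  Atoms in P (indices): 1, 2, 5, 6;  atoms in N (indices): 3, 4
  Positive values: 3.86, 2.43, 2.61, 6.95
  Negative values: -6.94, -1.33
Step 2: mu+(X) = mu(P) = sum of positive atom values = 15.85
Step 3: mu-(X) = -mu(N) = sum of |negative atom values| = 8.27
Step 4: |mu|(X) = mu+(X) + mu-(X) = 15.85 + 8.27 = 24.12


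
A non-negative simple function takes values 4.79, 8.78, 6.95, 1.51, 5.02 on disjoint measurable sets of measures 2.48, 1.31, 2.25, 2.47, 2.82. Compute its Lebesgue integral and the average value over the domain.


Step 1: Integral = sum(value_i * measure_i)
= 4.79*2.48 + 8.78*1.31 + 6.95*2.25 + 1.51*2.47 + 5.02*2.82
= 11.8792 + 11.5018 + 15.6375 + 3.7297 + 14.1564
= 56.9046
Step 2: Total measure of domain = 2.48 + 1.31 + 2.25 + 2.47 + 2.82 = 11.33
Step 3: Average value = 56.9046 / 11.33 = 5.022471
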